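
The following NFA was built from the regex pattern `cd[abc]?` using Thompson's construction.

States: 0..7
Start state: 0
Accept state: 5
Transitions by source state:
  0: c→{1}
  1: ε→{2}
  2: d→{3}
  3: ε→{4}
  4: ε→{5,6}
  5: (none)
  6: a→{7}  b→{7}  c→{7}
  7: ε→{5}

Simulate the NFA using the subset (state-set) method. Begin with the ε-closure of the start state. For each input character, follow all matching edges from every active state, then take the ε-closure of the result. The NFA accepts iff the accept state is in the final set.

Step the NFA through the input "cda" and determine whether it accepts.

Answer: ACCEPT

Steps:
start: ε-closure({0}) = {0}
'c' @ 1: {1,2}
'd' @ 2: {3,4,5,6}  (accept∈set)
'a' @ 3: {5,7}  (accept∈set)
final: {5,7}; accept 5 in set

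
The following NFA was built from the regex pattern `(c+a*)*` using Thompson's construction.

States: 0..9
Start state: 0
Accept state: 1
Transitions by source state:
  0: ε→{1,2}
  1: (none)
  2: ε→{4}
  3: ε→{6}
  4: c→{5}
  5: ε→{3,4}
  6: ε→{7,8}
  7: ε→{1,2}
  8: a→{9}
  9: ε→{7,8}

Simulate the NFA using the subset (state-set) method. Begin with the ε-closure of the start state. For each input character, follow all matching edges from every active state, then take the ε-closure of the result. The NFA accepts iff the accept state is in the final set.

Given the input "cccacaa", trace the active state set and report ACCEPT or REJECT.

start: ε-closure({0}) = {0,1,2,4}
'c' @ 1: {1,2,3,4,5,6,7,8}  [accepting]
'c' @ 2: {1,2,3,4,5,6,7,8}  [accepting]
'c' @ 3: {1,2,3,4,5,6,7,8}  [accepting]
'a' @ 4: {1,2,4,7,8,9}  [accepting]
'c' @ 5: {1,2,3,4,5,6,7,8}  [accepting]
'a' @ 6: {1,2,4,7,8,9}  [accepting]
'a' @ 7: {1,2,4,7,8,9}  [accepting]
end set {1,2,4,7,8,9} — state 1 in

Answer: ACCEPT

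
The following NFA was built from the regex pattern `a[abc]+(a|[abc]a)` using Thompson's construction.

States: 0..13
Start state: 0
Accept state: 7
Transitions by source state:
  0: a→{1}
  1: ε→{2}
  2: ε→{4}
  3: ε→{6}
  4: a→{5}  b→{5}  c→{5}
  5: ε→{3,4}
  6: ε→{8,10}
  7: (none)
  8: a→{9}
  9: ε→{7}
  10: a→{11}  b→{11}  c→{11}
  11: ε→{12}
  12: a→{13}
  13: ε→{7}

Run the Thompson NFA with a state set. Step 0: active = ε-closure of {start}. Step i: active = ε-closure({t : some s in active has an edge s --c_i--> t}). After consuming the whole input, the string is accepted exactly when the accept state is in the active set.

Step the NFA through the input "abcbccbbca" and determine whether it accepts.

start: ε-closure({0}) = {0}
'a' @ 1: {1,2,4}
'b' @ 2: {3,4,5,6,8,10}
'c' @ 3: {3,4,5,6,8,10,11,12}
'b' @ 4: {3,4,5,6,8,10,11,12}
'c' @ 5: {3,4,5,6,8,10,11,12}
'c' @ 6: {3,4,5,6,8,10,11,12}
'b' @ 7: {3,4,5,6,8,10,11,12}
'b' @ 8: {3,4,5,6,8,10,11,12}
'c' @ 9: {3,4,5,6,8,10,11,12}
'a' @ 10: {3,4,5,6,7,8,9,10,11,12,13}  [accepting]
final: {3,4,5,6,7,8,9,10,11,12,13}; accept 7 in set

Answer: ACCEPT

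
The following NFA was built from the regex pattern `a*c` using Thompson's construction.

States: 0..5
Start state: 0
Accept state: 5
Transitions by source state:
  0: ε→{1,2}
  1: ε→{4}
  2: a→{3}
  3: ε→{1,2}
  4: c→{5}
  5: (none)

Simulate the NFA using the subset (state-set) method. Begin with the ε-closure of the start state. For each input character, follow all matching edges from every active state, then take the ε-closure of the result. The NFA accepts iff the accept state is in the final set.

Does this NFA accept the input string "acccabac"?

Answer: REJECT

Steps:
S₀ = ε-closure({0}) = {0,1,2,4}
'a' @ 1: {1,2,3,4}
'c' @ 2: {5}  [accepting]
'c' @ 3: {}  — no active states
rest 'cabac' ignored (set empty)
after full input: {}  (accept=5 not in)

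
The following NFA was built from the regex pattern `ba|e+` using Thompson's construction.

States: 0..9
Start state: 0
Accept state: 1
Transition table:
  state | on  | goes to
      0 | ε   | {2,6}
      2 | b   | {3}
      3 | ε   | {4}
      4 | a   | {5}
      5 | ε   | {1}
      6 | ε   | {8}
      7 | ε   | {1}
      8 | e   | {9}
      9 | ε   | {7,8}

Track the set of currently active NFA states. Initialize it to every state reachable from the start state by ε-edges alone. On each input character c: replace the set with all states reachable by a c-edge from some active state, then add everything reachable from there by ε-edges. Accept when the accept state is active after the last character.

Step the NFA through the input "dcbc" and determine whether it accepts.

Answer: REJECT

Trace:
start: ε-closure({0}) = {0,2,6,8}
'd' @ 1: {}  — no active states
rest 'cbc' ignored (set empty)
final: {}; accept 1 not in set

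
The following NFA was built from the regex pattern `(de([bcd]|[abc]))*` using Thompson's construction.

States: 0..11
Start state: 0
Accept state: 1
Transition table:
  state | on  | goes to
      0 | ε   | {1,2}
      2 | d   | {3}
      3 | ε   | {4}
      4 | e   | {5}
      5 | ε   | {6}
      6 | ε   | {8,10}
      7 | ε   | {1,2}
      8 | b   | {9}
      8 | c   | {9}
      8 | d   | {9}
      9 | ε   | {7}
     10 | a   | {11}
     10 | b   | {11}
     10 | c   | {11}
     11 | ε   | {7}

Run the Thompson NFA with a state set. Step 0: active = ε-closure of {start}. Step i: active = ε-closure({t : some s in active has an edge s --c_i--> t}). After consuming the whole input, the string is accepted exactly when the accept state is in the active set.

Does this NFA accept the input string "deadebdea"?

start: ε-closure({0}) = {0,1,2}
'd' @ 1: {3,4}
'e' @ 2: {5,6,8,10}
'a' @ 3: {1,2,7,11}  (accept∈set)
'd' @ 4: {3,4}
'e' @ 5: {5,6,8,10}
'b' @ 6: {1,2,7,9,11}  (accept∈set)
'd' @ 7: {3,4}
'e' @ 8: {5,6,8,10}
'a' @ 9: {1,2,7,11}  (accept∈set)
final: {1,2,7,11}; accept 1 in set

Answer: ACCEPT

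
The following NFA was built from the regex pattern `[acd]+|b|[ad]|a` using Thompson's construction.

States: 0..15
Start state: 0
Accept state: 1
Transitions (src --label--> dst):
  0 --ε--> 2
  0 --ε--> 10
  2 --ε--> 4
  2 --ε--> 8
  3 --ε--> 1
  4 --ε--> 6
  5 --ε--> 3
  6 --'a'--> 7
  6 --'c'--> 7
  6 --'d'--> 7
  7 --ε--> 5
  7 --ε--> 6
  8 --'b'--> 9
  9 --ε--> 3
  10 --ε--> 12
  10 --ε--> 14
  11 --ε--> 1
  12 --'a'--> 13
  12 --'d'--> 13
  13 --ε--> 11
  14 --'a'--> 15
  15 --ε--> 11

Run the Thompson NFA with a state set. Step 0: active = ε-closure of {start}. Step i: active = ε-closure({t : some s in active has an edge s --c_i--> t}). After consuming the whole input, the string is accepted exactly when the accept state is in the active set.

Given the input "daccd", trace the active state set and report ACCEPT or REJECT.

start: ε-closure({0}) = {0,2,4,6,8,10,12,14}
'd' @ 1: {1,3,5,6,7,11,13}  (accept∈set)
'a' @ 2: {1,3,5,6,7}  (accept∈set)
'c' @ 3: {1,3,5,6,7}  (accept∈set)
'c' @ 4: {1,3,5,6,7}  (accept∈set)
'd' @ 5: {1,3,5,6,7}  (accept∈set)
final: {1,3,5,6,7}; accept 1 in set

Answer: ACCEPT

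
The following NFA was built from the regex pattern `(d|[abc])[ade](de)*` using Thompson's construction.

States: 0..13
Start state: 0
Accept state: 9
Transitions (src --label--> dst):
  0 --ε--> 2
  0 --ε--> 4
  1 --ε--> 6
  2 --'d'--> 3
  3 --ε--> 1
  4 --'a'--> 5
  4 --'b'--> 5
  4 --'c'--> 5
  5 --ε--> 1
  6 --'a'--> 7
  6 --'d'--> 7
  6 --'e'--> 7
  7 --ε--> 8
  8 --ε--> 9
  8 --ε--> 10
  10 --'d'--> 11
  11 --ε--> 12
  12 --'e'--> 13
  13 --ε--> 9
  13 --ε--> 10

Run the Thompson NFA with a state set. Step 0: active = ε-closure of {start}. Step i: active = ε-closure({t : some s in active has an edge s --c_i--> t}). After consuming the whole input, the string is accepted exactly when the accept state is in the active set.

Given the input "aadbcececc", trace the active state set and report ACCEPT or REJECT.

Answer: REJECT

Derivation:
initial (ε-close {0}): {0,2,4}
'a' @ 1: {1,5,6}
'a' @ 2: {7,8,9,10}  [accepting]
'd' @ 3: {11,12}
'b' @ 4: {}  — dead — no transitions
rest 'cececc' ignored (set empty)
end set {} — state 9 not in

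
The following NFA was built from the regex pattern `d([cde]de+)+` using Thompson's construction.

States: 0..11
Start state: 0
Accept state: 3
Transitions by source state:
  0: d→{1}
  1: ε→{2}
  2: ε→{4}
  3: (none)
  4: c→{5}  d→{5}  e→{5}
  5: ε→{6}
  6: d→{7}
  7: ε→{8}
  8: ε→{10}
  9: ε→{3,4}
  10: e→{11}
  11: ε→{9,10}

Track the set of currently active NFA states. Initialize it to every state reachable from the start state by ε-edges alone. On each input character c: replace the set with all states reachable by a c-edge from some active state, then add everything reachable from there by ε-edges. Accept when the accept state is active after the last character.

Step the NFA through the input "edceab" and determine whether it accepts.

Answer: REJECT

Derivation:
S₀ = ε-closure({0}) = {0}
'e' @ 1: {}  — no active states
rest 'dceab' ignored (set empty)
after full input: {}  (accept=3 not in)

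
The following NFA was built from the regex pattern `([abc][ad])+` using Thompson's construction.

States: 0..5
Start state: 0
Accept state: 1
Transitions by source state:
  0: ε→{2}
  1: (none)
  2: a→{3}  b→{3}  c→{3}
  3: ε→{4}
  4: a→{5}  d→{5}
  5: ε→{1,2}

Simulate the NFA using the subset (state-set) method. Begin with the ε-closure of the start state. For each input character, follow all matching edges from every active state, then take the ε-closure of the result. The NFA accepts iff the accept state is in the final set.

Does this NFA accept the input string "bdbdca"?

S₀ = ε-closure({0}) = {0,2}
'b' @ 1: {3,4}
'd' @ 2: {1,2,5}  (accept∈set)
'b' @ 3: {3,4}
'd' @ 4: {1,2,5}  (accept∈set)
'c' @ 5: {3,4}
'a' @ 6: {1,2,5}  (accept∈set)
end set {1,2,5} — state 1 in

Answer: ACCEPT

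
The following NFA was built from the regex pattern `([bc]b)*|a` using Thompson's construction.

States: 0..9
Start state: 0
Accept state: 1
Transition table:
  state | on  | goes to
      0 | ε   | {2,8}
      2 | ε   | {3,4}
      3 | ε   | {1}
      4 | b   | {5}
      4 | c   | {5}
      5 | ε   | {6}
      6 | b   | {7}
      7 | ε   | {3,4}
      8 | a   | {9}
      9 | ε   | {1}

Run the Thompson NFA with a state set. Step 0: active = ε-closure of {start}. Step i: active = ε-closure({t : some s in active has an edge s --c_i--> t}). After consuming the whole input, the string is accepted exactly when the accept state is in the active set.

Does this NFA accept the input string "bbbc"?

Answer: REJECT

Derivation:
start: ε-closure({0}) = {0,1,2,3,4,8}
'b' @ 1: {5,6}
'b' @ 2: {1,3,4,7}  [accepting]
'b' @ 3: {5,6}
'c' @ 4: {}  — dead — no transitions
after full input: {}  (accept=1 not in)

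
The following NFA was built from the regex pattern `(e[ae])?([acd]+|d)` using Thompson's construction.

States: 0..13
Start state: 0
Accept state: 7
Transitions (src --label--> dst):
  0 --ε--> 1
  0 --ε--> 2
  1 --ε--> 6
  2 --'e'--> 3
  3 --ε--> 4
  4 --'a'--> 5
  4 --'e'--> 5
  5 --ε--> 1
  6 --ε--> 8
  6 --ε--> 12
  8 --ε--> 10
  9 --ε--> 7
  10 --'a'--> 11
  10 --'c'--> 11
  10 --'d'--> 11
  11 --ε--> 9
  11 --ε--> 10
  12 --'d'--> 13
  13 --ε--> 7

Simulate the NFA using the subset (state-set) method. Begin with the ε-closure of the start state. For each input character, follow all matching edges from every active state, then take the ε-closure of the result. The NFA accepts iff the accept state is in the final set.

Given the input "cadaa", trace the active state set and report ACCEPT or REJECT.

Answer: ACCEPT

Trace:
S₀ = ε-closure({0}) = {0,1,2,6,8,10,12}
'c' @ 1: {7,9,10,11}  ✓accept
'a' @ 2: {7,9,10,11}  ✓accept
'd' @ 3: {7,9,10,11}  ✓accept
'a' @ 4: {7,9,10,11}  ✓accept
'a' @ 5: {7,9,10,11}  ✓accept
after full input: {7,9,10,11}  (accept=7 in)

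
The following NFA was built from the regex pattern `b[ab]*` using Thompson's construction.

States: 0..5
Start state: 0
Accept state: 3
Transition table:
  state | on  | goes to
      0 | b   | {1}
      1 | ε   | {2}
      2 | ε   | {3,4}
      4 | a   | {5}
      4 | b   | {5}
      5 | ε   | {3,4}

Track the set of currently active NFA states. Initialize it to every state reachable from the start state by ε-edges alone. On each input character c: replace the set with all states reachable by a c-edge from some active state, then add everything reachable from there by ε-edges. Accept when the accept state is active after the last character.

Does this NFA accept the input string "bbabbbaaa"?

Answer: ACCEPT

Trace:
initial (ε-close {0}): {0}
'b' @ 1: {1,2,3,4}  (accept∈set)
'b' @ 2: {3,4,5}  (accept∈set)
'a' @ 3: {3,4,5}  (accept∈set)
'b' @ 4: {3,4,5}  (accept∈set)
'b' @ 5: {3,4,5}  (accept∈set)
'b' @ 6: {3,4,5}  (accept∈set)
'a' @ 7: {3,4,5}  (accept∈set)
'a' @ 8: {3,4,5}  (accept∈set)
'a' @ 9: {3,4,5}  (accept∈set)
final: {3,4,5}; accept 3 in set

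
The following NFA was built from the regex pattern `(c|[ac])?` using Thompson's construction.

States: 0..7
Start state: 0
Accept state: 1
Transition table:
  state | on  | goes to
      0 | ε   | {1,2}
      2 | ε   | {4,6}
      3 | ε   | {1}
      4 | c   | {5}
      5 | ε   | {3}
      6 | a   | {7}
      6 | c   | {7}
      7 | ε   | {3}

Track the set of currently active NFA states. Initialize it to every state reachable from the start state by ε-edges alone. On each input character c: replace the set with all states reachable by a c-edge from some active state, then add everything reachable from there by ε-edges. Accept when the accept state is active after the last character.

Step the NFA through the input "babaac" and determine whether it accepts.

Answer: REJECT

Derivation:
start: ε-closure({0}) = {0,1,2,4,6}
'b' @ 1: {}  — no active states
rest 'abaac' ignored (set empty)
after full input: {}  (accept=1 not in)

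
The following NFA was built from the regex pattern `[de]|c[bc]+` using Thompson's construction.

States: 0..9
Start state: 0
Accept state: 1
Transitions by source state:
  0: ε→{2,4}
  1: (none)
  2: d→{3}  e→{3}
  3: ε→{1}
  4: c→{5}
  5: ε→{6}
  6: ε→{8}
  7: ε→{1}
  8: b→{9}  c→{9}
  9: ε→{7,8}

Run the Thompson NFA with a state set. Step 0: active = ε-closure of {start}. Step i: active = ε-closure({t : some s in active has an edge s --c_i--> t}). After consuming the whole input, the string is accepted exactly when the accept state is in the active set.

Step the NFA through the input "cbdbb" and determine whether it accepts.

Answer: REJECT

Steps:
start: ε-closure({0}) = {0,2,4}
'c' @ 1: {5,6,8}
'b' @ 2: {1,7,8,9}  (accept∈set)
'd' @ 3: {}  — dead — no transitions
rest 'bb' ignored (set empty)
final: {}; accept 1 not in set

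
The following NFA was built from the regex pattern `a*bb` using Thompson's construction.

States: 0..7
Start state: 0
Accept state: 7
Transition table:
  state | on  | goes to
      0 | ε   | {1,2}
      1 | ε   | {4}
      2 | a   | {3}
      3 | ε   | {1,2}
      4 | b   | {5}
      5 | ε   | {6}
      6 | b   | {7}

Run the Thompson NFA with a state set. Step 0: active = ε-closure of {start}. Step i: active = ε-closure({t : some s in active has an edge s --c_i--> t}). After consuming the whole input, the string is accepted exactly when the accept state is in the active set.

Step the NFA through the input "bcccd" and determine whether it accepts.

initial (ε-close {0}): {0,1,2,4}
'b' @ 1: {5,6}
'c' @ 2: {}  — dead — no transitions
rest 'ccd' ignored (set empty)
final: {}; accept 7 not in set

Answer: REJECT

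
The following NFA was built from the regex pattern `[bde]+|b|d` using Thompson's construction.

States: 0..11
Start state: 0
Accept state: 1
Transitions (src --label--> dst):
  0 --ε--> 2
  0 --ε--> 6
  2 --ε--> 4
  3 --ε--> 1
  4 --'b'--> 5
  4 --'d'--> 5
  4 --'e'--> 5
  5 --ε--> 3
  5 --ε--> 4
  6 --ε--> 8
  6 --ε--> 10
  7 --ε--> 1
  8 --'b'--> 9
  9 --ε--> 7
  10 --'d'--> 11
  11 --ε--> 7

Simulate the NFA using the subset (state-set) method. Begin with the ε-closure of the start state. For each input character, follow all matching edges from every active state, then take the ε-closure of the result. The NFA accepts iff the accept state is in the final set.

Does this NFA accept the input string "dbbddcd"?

start: ε-closure({0}) = {0,2,4,6,8,10}
'd' @ 1: {1,3,4,5,7,11}  [accepting]
'b' @ 2: {1,3,4,5}  [accepting]
'b' @ 3: {1,3,4,5}  [accepting]
'd' @ 4: {1,3,4,5}  [accepting]
'd' @ 5: {1,3,4,5}  [accepting]
'c' @ 6: {}  — dead — no transitions
rest 'd' ignored (set empty)
end set {} — state 1 not in

Answer: REJECT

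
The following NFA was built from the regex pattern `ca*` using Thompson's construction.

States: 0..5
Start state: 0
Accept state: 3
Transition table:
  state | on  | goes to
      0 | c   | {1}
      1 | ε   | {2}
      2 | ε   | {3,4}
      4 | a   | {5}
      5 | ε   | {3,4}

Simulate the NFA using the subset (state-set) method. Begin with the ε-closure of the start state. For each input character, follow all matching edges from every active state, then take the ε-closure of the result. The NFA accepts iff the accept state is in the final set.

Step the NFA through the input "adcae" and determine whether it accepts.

initial (ε-close {0}): {0}
'a' @ 1: {}  — state set empty
rest 'dcae' ignored (set empty)
after full input: {}  (accept=3 not in)

Answer: REJECT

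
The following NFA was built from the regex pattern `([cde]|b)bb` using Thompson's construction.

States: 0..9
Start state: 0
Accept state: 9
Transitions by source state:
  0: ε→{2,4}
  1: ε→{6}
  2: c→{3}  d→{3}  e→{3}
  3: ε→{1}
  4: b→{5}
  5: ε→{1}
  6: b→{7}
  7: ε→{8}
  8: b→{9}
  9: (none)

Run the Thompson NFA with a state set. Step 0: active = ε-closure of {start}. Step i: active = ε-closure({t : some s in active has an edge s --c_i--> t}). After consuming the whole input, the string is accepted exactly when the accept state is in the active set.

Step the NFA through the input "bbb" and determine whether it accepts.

initial (ε-close {0}): {0,2,4}
'b' @ 1: {1,5,6}
'b' @ 2: {7,8}
'b' @ 3: {9}  ✓accept
end set {9} — state 9 in

Answer: ACCEPT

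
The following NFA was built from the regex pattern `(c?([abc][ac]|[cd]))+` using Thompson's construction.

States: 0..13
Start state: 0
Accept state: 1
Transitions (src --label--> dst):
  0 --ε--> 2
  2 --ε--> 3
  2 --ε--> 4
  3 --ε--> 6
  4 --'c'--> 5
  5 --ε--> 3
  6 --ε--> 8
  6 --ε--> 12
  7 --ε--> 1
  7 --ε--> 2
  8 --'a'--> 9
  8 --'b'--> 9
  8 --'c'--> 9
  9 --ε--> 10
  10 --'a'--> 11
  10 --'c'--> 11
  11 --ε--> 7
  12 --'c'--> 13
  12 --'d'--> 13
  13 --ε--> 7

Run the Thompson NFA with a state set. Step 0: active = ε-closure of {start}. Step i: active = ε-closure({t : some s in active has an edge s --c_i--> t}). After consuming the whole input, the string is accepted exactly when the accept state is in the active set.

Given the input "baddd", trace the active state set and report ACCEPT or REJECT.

start: ε-closure({0}) = {0,2,3,4,6,8,12}
'b' @ 1: {9,10}
'a' @ 2: {1,2,3,4,6,7,8,11,12}  [accepting]
'd' @ 3: {1,2,3,4,6,7,8,12,13}  [accepting]
'd' @ 4: {1,2,3,4,6,7,8,12,13}  [accepting]
'd' @ 5: {1,2,3,4,6,7,8,12,13}  [accepting]
final: {1,2,3,4,6,7,8,12,13}; accept 1 in set

Answer: ACCEPT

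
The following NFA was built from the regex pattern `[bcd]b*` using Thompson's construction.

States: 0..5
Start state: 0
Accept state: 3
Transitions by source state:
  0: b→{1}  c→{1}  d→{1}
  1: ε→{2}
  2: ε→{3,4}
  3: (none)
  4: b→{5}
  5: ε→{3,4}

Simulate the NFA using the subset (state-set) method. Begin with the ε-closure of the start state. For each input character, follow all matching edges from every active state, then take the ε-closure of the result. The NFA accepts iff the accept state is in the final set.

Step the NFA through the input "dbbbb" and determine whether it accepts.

initial (ε-close {0}): {0}
'd' @ 1: {1,2,3,4}  (accept∈set)
'b' @ 2: {3,4,5}  (accept∈set)
'b' @ 3: {3,4,5}  (accept∈set)
'b' @ 4: {3,4,5}  (accept∈set)
'b' @ 5: {3,4,5}  (accept∈set)
final: {3,4,5}; accept 3 in set

Answer: ACCEPT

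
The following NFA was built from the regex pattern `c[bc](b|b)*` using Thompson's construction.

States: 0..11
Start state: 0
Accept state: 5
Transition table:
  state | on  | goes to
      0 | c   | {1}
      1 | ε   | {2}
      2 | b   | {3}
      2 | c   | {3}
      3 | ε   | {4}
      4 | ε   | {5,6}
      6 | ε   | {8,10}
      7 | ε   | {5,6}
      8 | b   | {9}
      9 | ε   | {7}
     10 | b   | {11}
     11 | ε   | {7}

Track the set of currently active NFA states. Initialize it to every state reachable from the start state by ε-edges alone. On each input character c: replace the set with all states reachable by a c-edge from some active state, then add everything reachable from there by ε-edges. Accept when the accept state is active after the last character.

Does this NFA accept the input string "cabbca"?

Answer: REJECT

Derivation:
start: ε-closure({0}) = {0}
'c' @ 1: {1,2}
'a' @ 2: {}  — no active states
rest 'bbca' ignored (set empty)
end set {} — state 5 not in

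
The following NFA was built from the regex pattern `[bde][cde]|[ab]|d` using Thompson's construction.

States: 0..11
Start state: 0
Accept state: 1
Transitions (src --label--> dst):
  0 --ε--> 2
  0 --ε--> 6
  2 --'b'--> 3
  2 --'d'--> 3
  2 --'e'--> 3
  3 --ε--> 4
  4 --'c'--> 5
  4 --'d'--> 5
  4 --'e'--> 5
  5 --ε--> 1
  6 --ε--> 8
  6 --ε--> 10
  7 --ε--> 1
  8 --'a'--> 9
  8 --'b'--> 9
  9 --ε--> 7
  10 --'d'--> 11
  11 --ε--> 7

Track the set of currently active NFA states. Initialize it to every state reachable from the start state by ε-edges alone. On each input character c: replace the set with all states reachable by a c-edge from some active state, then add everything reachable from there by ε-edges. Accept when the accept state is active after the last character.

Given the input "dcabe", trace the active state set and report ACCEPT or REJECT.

start: ε-closure({0}) = {0,2,6,8,10}
'd' @ 1: {1,3,4,7,11}  [accepting]
'c' @ 2: {1,5}  [accepting]
'a' @ 3: {}  — state set empty
rest 'be' ignored (set empty)
after full input: {}  (accept=1 not in)

Answer: REJECT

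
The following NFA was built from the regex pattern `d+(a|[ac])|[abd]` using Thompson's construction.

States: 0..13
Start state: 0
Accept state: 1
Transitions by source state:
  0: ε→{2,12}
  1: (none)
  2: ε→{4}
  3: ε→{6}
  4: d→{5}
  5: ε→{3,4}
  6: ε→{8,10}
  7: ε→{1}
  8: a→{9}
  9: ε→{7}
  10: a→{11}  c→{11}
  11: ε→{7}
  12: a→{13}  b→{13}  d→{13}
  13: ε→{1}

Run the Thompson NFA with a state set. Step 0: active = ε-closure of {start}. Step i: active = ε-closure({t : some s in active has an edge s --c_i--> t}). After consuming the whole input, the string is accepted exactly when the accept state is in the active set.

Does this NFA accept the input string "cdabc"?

Answer: REJECT

Steps:
start: ε-closure({0}) = {0,2,4,12}
'c' @ 1: {}  — dead — no transitions
rest 'dabc' ignored (set empty)
final: {}; accept 1 not in set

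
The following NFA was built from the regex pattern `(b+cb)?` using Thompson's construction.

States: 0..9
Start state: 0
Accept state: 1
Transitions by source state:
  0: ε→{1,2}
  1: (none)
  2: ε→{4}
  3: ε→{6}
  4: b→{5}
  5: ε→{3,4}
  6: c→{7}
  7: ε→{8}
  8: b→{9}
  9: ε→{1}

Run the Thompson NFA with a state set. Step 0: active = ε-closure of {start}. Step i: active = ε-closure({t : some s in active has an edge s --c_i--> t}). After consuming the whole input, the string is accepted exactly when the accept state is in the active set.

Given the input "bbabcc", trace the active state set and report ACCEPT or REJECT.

S₀ = ε-closure({0}) = {0,1,2,4}
'b' @ 1: {3,4,5,6}
'b' @ 2: {3,4,5,6}
'a' @ 3: {}  — no active states
rest 'bcc' ignored (set empty)
end set {} — state 1 not in

Answer: REJECT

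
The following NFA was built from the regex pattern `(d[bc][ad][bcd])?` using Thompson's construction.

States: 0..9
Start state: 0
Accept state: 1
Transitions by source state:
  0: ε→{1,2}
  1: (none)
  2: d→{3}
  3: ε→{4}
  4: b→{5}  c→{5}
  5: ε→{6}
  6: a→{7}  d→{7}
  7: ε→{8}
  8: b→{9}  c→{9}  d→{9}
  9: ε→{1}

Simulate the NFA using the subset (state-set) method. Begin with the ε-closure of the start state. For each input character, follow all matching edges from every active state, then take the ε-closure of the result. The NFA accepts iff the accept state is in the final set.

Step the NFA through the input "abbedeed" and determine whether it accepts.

initial (ε-close {0}): {0,1,2}
'a' @ 1: {}  — no active states
rest 'bbedeed' ignored (set empty)
final: {}; accept 1 not in set

Answer: REJECT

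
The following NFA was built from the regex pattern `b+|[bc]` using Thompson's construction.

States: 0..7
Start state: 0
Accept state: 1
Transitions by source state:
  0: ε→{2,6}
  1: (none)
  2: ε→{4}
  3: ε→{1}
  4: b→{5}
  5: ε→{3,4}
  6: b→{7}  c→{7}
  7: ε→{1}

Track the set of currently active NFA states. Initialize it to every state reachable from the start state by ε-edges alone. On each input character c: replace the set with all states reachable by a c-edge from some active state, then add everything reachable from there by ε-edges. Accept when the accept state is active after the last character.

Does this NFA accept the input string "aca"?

initial (ε-close {0}): {0,2,4,6}
'a' @ 1: {}  — state set empty
rest 'ca' ignored (set empty)
end set {} — state 1 not in

Answer: REJECT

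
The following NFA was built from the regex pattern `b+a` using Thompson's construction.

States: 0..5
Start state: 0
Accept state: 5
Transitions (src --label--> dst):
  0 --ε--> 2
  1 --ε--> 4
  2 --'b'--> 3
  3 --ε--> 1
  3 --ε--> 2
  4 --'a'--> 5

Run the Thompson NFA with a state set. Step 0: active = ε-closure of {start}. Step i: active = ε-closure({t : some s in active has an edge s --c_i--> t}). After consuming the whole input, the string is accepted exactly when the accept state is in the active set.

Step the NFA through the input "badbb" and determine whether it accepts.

start: ε-closure({0}) = {0,2}
'b' @ 1: {1,2,3,4}
'a' @ 2: {5}  ✓accept
'd' @ 3: {}  — no active states
rest 'bb' ignored (set empty)
after full input: {}  (accept=5 not in)

Answer: REJECT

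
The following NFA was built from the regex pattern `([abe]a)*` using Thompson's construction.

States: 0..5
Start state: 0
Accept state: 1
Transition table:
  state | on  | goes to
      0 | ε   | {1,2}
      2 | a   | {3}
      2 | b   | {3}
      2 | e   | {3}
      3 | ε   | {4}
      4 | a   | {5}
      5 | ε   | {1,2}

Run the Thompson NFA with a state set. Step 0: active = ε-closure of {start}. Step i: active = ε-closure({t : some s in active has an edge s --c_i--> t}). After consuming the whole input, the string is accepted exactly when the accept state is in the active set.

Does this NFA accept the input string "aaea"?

Answer: ACCEPT

Trace:
start: ε-closure({0}) = {0,1,2}
'a' @ 1: {3,4}
'a' @ 2: {1,2,5}  [accepting]
'e' @ 3: {3,4}
'a' @ 4: {1,2,5}  [accepting]
after full input: {1,2,5}  (accept=1 in)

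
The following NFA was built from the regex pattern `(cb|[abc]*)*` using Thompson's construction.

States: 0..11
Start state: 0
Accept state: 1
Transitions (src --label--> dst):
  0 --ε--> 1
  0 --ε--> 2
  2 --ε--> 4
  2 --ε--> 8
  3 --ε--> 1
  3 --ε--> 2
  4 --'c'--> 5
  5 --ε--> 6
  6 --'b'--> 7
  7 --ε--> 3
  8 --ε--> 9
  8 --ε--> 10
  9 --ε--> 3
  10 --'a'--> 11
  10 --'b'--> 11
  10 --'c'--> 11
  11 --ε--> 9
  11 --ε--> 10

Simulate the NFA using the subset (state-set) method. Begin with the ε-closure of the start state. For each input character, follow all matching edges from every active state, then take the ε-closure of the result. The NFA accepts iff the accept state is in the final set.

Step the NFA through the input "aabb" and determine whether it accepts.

Answer: ACCEPT

Derivation:
S₀ = ε-closure({0}) = {0,1,2,3,4,8,9,10}
'a' @ 1: {1,2,3,4,8,9,10,11}  (accept∈set)
'a' @ 2: {1,2,3,4,8,9,10,11}  (accept∈set)
'b' @ 3: {1,2,3,4,8,9,10,11}  (accept∈set)
'b' @ 4: {1,2,3,4,8,9,10,11}  (accept∈set)
final: {1,2,3,4,8,9,10,11}; accept 1 in set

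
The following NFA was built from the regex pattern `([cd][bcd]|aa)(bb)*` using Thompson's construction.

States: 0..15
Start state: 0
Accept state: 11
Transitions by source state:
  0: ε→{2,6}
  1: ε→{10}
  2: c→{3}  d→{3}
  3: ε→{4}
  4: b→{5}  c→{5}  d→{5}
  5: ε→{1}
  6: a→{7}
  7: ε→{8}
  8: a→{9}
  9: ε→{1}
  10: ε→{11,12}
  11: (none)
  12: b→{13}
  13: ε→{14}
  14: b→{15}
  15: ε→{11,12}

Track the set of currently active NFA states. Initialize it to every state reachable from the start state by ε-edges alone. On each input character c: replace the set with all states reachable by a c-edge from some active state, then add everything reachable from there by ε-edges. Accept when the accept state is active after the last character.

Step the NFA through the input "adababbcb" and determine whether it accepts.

S₀ = ε-closure({0}) = {0,2,6}
'a' @ 1: {7,8}
'd' @ 2: {}  — no active states
rest 'ababbcb' ignored (set empty)
final: {}; accept 11 not in set

Answer: REJECT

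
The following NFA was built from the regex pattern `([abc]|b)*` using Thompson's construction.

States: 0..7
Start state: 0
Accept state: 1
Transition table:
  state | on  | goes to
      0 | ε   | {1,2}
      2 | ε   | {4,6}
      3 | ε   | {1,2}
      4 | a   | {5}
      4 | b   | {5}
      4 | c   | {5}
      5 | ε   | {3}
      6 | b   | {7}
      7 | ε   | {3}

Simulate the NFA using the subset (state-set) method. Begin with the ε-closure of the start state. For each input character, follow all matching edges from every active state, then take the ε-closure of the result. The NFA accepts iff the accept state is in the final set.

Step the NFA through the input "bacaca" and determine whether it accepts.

Answer: ACCEPT

Steps:
initial (ε-close {0}): {0,1,2,4,6}
'b' @ 1: {1,2,3,4,5,6,7}  (accept∈set)
'a' @ 2: {1,2,3,4,5,6}  (accept∈set)
'c' @ 3: {1,2,3,4,5,6}  (accept∈set)
'a' @ 4: {1,2,3,4,5,6}  (accept∈set)
'c' @ 5: {1,2,3,4,5,6}  (accept∈set)
'a' @ 6: {1,2,3,4,5,6}  (accept∈set)
end set {1,2,3,4,5,6} — state 1 in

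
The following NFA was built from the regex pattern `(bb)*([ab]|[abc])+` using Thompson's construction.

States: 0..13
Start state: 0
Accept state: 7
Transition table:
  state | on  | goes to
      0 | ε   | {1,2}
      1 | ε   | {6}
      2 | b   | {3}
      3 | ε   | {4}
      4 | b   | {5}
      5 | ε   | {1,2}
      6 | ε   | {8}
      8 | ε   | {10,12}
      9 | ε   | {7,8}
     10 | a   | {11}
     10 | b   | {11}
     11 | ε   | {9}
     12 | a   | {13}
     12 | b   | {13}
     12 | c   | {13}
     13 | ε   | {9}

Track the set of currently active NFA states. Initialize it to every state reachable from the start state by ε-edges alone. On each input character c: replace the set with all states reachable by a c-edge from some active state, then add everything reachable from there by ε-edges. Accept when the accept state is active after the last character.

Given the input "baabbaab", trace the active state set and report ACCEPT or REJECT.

Answer: ACCEPT

Steps:
S₀ = ε-closure({0}) = {0,1,2,6,8,10,12}
'b' @ 1: {3,4,7,8,9,10,11,12,13}  (accept∈set)
'a' @ 2: {7,8,9,10,11,12,13}  (accept∈set)
'a' @ 3: {7,8,9,10,11,12,13}  (accept∈set)
'b' @ 4: {7,8,9,10,11,12,13}  (accept∈set)
'b' @ 5: {7,8,9,10,11,12,13}  (accept∈set)
'a' @ 6: {7,8,9,10,11,12,13}  (accept∈set)
'a' @ 7: {7,8,9,10,11,12,13}  (accept∈set)
'b' @ 8: {7,8,9,10,11,12,13}  (accept∈set)
final: {7,8,9,10,11,12,13}; accept 7 in set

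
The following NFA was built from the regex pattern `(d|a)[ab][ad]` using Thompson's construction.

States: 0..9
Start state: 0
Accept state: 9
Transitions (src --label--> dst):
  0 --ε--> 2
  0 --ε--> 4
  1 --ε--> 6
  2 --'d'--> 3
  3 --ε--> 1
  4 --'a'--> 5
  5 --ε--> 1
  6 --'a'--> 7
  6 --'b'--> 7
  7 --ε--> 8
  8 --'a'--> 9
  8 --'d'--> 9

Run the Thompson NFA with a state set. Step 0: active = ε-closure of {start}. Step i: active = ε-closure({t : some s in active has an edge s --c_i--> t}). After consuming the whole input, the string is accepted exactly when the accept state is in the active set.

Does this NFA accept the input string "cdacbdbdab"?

Answer: REJECT

Steps:
start: ε-closure({0}) = {0,2,4}
'c' @ 1: {}  — no active states
rest 'dacbdbdab' ignored (set empty)
final: {}; accept 9 not in set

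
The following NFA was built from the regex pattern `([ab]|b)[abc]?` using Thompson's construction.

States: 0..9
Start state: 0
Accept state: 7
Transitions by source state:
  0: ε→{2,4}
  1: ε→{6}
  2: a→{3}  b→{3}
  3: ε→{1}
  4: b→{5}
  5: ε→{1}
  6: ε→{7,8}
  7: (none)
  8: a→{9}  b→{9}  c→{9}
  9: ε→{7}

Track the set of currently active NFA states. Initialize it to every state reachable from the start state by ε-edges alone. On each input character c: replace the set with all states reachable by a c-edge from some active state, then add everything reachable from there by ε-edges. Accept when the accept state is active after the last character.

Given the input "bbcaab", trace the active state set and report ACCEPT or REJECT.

Answer: REJECT

Steps:
start: ε-closure({0}) = {0,2,4}
'b' @ 1: {1,3,5,6,7,8}  ✓accept
'b' @ 2: {7,9}  ✓accept
'c' @ 3: {}  — dead — no transitions
rest 'aab' ignored (set empty)
end set {} — state 7 not in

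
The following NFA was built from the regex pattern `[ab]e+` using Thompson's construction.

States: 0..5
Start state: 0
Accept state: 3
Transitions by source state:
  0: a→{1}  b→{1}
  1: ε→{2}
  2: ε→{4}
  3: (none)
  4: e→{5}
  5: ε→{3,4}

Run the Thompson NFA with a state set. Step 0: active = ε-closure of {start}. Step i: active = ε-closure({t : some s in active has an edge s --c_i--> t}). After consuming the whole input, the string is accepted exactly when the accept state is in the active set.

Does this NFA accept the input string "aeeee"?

start: ε-closure({0}) = {0}
'a' @ 1: {1,2,4}
'e' @ 2: {3,4,5}  [accepting]
'e' @ 3: {3,4,5}  [accepting]
'e' @ 4: {3,4,5}  [accepting]
'e' @ 5: {3,4,5}  [accepting]
end set {3,4,5} — state 3 in

Answer: ACCEPT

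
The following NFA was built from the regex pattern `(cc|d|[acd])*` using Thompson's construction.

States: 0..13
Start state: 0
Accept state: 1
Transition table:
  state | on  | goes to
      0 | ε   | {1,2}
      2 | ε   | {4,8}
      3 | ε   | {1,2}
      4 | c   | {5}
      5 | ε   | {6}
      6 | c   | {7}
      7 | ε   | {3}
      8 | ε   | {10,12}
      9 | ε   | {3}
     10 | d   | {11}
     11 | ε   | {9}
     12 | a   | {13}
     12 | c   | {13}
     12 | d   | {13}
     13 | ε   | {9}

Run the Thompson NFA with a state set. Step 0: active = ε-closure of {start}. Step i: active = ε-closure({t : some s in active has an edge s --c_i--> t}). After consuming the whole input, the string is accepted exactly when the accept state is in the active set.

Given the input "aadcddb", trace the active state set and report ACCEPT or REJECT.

initial (ε-close {0}): {0,1,2,4,8,10,12}
'a' @ 1: {1,2,3,4,8,9,10,12,13}  ✓accept
'a' @ 2: {1,2,3,4,8,9,10,12,13}  ✓accept
'd' @ 3: {1,2,3,4,8,9,10,11,12,13}  ✓accept
'c' @ 4: {1,2,3,4,5,6,8,9,10,12,13}  ✓accept
'd' @ 5: {1,2,3,4,8,9,10,11,12,13}  ✓accept
'd' @ 6: {1,2,3,4,8,9,10,11,12,13}  ✓accept
'b' @ 7: {}  — state set empty
final: {}; accept 1 not in set

Answer: REJECT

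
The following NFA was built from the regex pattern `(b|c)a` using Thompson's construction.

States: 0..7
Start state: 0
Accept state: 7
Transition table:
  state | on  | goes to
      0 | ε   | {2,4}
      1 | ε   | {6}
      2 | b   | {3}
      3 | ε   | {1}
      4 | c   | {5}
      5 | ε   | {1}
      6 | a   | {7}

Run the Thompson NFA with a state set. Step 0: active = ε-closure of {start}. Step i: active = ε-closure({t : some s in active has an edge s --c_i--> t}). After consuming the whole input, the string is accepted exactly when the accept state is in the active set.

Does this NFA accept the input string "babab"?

Answer: REJECT

Derivation:
S₀ = ε-closure({0}) = {0,2,4}
'b' @ 1: {1,3,6}
'a' @ 2: {7}  (accept∈set)
'b' @ 3: {}  — dead — no transitions
rest 'ab' ignored (set empty)
end set {} — state 7 not in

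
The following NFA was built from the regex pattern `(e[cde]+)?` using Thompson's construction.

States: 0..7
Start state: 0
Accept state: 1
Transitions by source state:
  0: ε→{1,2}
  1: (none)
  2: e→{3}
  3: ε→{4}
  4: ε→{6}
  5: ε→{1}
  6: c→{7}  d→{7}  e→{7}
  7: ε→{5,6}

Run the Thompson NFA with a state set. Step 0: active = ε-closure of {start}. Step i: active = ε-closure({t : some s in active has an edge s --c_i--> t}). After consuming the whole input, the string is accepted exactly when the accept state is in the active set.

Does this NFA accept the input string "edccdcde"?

Answer: ACCEPT

Steps:
initial (ε-close {0}): {0,1,2}
'e' @ 1: {3,4,6}
'd' @ 2: {1,5,6,7}  (accept∈set)
'c' @ 3: {1,5,6,7}  (accept∈set)
'c' @ 4: {1,5,6,7}  (accept∈set)
'd' @ 5: {1,5,6,7}  (accept∈set)
'c' @ 6: {1,5,6,7}  (accept∈set)
'd' @ 7: {1,5,6,7}  (accept∈set)
'e' @ 8: {1,5,6,7}  (accept∈set)
end set {1,5,6,7} — state 1 in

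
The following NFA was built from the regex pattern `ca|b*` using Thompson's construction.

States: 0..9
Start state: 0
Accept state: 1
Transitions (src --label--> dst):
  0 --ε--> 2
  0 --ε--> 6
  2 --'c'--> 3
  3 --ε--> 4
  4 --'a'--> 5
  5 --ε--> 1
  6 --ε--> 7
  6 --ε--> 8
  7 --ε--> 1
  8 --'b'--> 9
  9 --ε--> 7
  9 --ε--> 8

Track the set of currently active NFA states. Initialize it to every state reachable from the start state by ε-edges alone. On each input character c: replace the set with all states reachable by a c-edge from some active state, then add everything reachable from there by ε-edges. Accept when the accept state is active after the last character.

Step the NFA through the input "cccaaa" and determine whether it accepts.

Answer: REJECT

Steps:
initial (ε-close {0}): {0,1,2,6,7,8}
'c' @ 1: {3,4}
'c' @ 2: {}  — no active states
rest 'caaa' ignored (set empty)
after full input: {}  (accept=1 not in)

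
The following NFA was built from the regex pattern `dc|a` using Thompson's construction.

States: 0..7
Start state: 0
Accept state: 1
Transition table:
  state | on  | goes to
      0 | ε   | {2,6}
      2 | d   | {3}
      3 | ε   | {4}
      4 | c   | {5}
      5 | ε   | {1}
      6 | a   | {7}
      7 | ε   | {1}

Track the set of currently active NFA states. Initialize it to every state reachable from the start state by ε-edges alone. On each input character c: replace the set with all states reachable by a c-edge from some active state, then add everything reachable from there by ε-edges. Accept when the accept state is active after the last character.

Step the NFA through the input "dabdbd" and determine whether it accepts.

Answer: REJECT

Derivation:
start: ε-closure({0}) = {0,2,6}
'd' @ 1: {3,4}
'a' @ 2: {}  — no active states
rest 'bdbd' ignored (set empty)
end set {} — state 1 not in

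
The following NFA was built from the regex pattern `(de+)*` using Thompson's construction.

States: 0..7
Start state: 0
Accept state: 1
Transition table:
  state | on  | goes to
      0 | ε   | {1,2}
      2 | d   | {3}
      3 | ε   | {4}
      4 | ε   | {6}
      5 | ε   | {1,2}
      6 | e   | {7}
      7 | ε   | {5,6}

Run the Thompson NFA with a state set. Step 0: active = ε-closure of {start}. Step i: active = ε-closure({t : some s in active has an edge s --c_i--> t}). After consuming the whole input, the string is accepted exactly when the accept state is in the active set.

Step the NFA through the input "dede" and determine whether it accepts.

S₀ = ε-closure({0}) = {0,1,2}
'd' @ 1: {3,4,6}
'e' @ 2: {1,2,5,6,7}  [accepting]
'd' @ 3: {3,4,6}
'e' @ 4: {1,2,5,6,7}  [accepting]
end set {1,2,5,6,7} — state 1 in

Answer: ACCEPT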